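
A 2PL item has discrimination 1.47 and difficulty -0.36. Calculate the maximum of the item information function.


For 2PL, max info at theta = b = -0.36
I_max = a^2 / 4 = 1.47^2 / 4
= 2.1609 / 4
I_max = 0.5402

0.5402


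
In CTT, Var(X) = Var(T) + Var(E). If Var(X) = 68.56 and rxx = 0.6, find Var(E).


var_true = rxx * var_obs = 0.6 * 68.56 = 41.136
var_error = var_obs - var_true
var_error = 68.56 - 41.136
var_error = 27.424

27.424


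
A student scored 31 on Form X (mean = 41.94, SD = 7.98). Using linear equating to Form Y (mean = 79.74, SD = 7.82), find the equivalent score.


slope = SD_Y / SD_X = 7.82 / 7.98 ~ 0.9799
intercept = mean_Y - slope * mean_X = 79.74 - (7.82 / 7.98) * 41.94 ~ 38.6409
Y = slope * X + intercept. To avoid rounding drift from the rounded slope/intercept, evaluate the equivalent form Y = mean_Y + SD_Y * (X - mean_X) / SD_X at full precision:
Y = 79.74 + 7.82 * (31 - 41.94) / 7.98
Y = 79.74 - 7.82 * 10.94 / 7.98
Y = 79.74 - 85.5508 / 7.98
Y = 79.74 - 10.7207
Y = 69.0193

69.0193


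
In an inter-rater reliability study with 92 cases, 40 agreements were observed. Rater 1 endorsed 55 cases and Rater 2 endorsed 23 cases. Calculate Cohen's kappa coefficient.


P_o = 40/92 = 0.434783
P_e = (55*23 + 37*69) / 8464 = 0.451087
kappa = (P_o - P_e) / (1 - P_e)
kappa = (0.434783 - 0.451087) / (1 - 0.451087)
kappa = -0.0297

-0.0297


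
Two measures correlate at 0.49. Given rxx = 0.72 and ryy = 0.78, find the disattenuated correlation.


r_corrected = rxy / sqrt(rxx * ryy)
= 0.49 / sqrt(0.72 * 0.78)
= 0.49 / sqrt(0.5616)
= 0.49 / 0.7494
r_corrected = 0.6539

0.6539


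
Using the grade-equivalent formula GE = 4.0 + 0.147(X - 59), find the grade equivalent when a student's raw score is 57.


raw - median = 57 - 59 = -2
slope * diff = 0.147 * -2 = -0.294
GE = 4.0 + -0.294
GE = 3.706

3.706


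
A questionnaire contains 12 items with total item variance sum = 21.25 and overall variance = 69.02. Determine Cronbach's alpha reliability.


alpha = (k/(k-1)) * (1 - sum(si^2)/s_total^2)
= (12/11) * (1 - 21.25/69.02)
alpha = 0.755

0.755


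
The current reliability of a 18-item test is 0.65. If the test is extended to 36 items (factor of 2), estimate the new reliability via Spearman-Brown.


r_new = (n * rxx) / (1 + (n-1) * rxx)
r_new = (2 * 0.65) / (1 + 1 * 0.65)
r_new = 1.3 / 1.65
r_new = 0.7879

0.7879


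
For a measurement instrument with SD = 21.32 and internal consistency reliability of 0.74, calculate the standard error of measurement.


SEM = SD * sqrt(1 - rxx)
SEM = 21.32 * sqrt(1 - 0.74)
SEM = 21.32 * sqrt(0.26) = 21.32 * 0.509902
SEM = 10.8711

10.8711


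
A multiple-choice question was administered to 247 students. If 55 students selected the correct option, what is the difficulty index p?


Item difficulty p = number correct / total examinees
p = 55 / 247
p = 0.2227

0.2227


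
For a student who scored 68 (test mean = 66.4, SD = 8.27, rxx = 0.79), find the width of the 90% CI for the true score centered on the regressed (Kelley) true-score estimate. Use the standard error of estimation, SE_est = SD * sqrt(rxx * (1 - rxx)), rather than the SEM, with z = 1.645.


True score estimate = 0.79*68 + 0.21*66.4 = 67.664
SE_est = SD * sqrt(rxx * (1 - rxx)) = 8.27 * sqrt(0.79 * 0.21) = 8.27 * sqrt(0.1659) = 3.368439
CI = T_est +/- z * SE_est, so width = 2 * z * SE_est = 2 * 1.645 * 3.368439
Width = 11.0822

11.0822


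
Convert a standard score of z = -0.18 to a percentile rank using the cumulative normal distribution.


CDF(z) = 0.5 * (1 + erf(z/sqrt(2)))
erf(-0.1273) = -0.1428
CDF = 0.4286
Percentile rank = 0.4286 * 100 = 42.86

42.86


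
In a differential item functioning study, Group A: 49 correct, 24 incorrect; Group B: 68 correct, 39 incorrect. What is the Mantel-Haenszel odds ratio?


Odds_A = 49/24 = 2.0417
Odds_B = 68/39 = 1.7436
OR = Odds_A / Odds_B = 2.0417 / 1.7436
Exactly, OR = (49 * 39) / (24 * 68) = 1911 / 1632
OR = 1.171

1.171


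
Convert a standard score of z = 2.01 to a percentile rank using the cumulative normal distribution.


CDF(z) = 0.5 * (1 + erf(z/sqrt(2)))
erf(1.4213) = 0.9556
CDF = 0.9778
Percentile rank = 0.9778 * 100 = 97.78

97.78


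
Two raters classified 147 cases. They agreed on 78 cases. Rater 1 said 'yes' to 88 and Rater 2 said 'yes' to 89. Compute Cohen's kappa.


P_o = 78/147 = 0.530612
P_e = (88*89 + 59*58) / 21609 = 0.520802
kappa = (P_o - P_e) / (1 - P_e)
kappa = (0.530612 - 0.520802) / (1 - 0.520802)
kappa = 0.0205

0.0205


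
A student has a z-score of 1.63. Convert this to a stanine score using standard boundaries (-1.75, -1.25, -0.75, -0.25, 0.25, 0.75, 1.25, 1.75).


Stanine boundaries: [-1.75, -1.25, -0.75, -0.25, 0.25, 0.75, 1.25, 1.75]
z = 1.63
Check each boundary:
  z >= -1.75 -> could be stanine 2
  z >= -1.25 -> could be stanine 3
  z >= -0.75 -> could be stanine 4
  z >= -0.25 -> could be stanine 5
  z >= 0.25 -> could be stanine 6
  z >= 0.75 -> could be stanine 7
  z >= 1.25 -> could be stanine 8
  z < 1.75
Highest qualifying boundary gives stanine = 8

8


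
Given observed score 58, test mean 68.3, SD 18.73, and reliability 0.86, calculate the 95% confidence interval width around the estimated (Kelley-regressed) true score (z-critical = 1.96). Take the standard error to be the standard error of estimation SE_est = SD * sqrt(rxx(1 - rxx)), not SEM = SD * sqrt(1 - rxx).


True score estimate = 0.86*58 + 0.14*68.3 = 59.442
SE_est = SD * sqrt(rxx * (1 - rxx)) = 18.73 * sqrt(0.86 * 0.14) = 18.73 * sqrt(0.1204) = 6.499067
CI = T_est +/- z * SE_est, so width = 2 * z * SE_est = 2 * 1.96 * 6.499067
Width = 25.4763

25.4763


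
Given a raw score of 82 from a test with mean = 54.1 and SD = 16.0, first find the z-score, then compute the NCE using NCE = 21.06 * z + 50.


z = (X - mean) / SD = (82 - 54.1) / 16.0
z = 27.9 / 16.0
z = 1.7437
NCE = NCE = 21.06z + 50
Carry z at full precision (z = 27.9 / 16.0) into the conversion:
NCE = 21.06 * (27.9 / 16.0) + 50 = 587.574 / 16.0 + 50
NCE = 36.7234 + 50
NCE = 86.7234

86.7234


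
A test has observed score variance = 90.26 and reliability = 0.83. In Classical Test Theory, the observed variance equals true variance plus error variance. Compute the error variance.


var_true = rxx * var_obs = 0.83 * 90.26 = 74.9158
var_error = var_obs - var_true
var_error = 90.26 - 74.9158
var_error = 15.3442

15.3442


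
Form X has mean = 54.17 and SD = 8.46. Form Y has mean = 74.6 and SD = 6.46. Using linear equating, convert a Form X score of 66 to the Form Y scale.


slope = SD_Y / SD_X = 6.46 / 8.46 ~ 0.7636
intercept = mean_Y - slope * mean_X = 74.6 - (6.46 / 8.46) * 54.17 ~ 33.2361
Y = slope * X + intercept. To avoid rounding drift from the rounded slope/intercept, evaluate the equivalent form Y = mean_Y + SD_Y * (X - mean_X) / SD_X at full precision:
Y = 74.6 + 6.46 * (66 - 54.17) / 8.46
Y = 74.6 + 6.46 * 11.83 / 8.46
Y = 74.6 + 76.4218 / 8.46
Y = 74.6 + 9.0333
Y = 83.6333

83.6333


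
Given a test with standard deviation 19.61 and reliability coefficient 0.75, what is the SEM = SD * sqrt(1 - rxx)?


SEM = SD * sqrt(1 - rxx)
SEM = 19.61 * sqrt(1 - 0.75)
SEM = 19.61 * sqrt(0.25) = 19.61 * 0.5
SEM = 9.805

9.805


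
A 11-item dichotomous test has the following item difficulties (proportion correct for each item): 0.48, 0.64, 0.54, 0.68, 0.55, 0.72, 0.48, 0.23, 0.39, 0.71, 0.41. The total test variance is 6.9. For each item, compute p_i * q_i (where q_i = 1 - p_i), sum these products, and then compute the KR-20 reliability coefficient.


For each item, compute p_i * q_i:
  Item 1: 0.48 * 0.52 = 0.2496
  Item 2: 0.64 * 0.36 = 0.2304
  Item 3: 0.54 * 0.46 = 0.2484
  Item 4: 0.68 * 0.32 = 0.2176
  Item 5: 0.55 * 0.45 = 0.2475
  Item 6: 0.72 * 0.28 = 0.2016
  Item 7: 0.48 * 0.52 = 0.2496
  Item 8: 0.23 * 0.77 = 0.1771
  Item 9: 0.39 * 0.61 = 0.2379
  Item 10: 0.71 * 0.29 = 0.2059
  Item 11: 0.41 * 0.59 = 0.2419
Sum(p_i * q_i) = 0.2496 + 0.2304 + 0.2484 + 0.2176 + 0.2475 + 0.2016 + 0.2496 + 0.1771 + 0.2379 + 0.2059 + 0.2419 = 2.5075
KR-20 = (k/(k-1)) * (1 - Sum(p_i*q_i) / Var_total)
= (11/10) * (1 - 2.5075/6.9)
= 1.1 * 0.6366
KR-20 = 0.7003

0.7003


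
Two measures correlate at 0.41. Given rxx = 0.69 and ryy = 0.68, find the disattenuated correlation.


r_corrected = rxy / sqrt(rxx * ryy)
= 0.41 / sqrt(0.69 * 0.68)
= 0.41 / sqrt(0.4692)
= 0.41 / 0.684982
r_corrected = 0.5986

0.5986


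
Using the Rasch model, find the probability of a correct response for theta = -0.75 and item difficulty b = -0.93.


theta - b = -0.75 - -0.93 = 0.18
exp(-(theta - b)) = exp(-0.18) = 0.8353
P = 1 / (1 + 0.8353)
P = 0.5449

0.5449


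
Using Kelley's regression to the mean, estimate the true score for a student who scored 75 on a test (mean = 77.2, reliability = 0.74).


T_est = rxx * X + (1 - rxx) * mean
T_est = 0.74 * 75 + 0.26 * 77.2
T_est = 55.5 + 20.072
T_est = 75.572

75.572


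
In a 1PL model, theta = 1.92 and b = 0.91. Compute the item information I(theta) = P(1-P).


P = 1/(1+exp(-(1.92-0.91))) = 0.733
I = P*(1-P) = 0.733 * 0.267
I = 0.1957

0.1957


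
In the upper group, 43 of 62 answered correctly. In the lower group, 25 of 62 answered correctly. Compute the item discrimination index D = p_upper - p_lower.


p_upper = 43/62 = 0.6935
p_lower = 25/62 = 0.4032
D = 0.6935 - 0.4032 = 0.2903

0.2903


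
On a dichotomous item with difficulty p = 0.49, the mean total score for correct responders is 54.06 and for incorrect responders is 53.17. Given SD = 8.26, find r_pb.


q = 1 - p = 0.51
rpb = ((M1 - M0) / SD) * sqrt(p * q)
rpb = ((54.06 - 53.17) / 8.26) * sqrt(0.49 * 0.51)
rpb = 0.0539

0.0539


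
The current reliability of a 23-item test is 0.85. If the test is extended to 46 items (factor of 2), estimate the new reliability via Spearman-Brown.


r_new = (n * rxx) / (1 + (n-1) * rxx)
r_new = (2 * 0.85) / (1 + 1 * 0.85)
r_new = 1.7 / 1.85
r_new = 0.9189

0.9189


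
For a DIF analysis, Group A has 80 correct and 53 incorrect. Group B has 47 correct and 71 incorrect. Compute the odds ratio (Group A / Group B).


Odds_A = 80/53 = 1.5094
Odds_B = 47/71 = 0.662
OR = Odds_A / Odds_B = 1.5094 / 0.662
Exactly, OR = (80 * 71) / (53 * 47) = 5680 / 2491
OR = 2.2802

2.2802


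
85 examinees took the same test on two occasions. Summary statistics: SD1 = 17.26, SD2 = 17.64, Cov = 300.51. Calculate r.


r = cov(X,Y) / (SD_X * SD_Y)
r = 300.51 / (17.26 * 17.64)
r = 300.51 / 304.4664
r = 0.987

0.987


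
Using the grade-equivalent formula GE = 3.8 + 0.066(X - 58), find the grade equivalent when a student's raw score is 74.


raw - median = 74 - 58 = 16
slope * diff = 0.066 * 16 = 1.056
GE = 3.8 + 1.056
GE = 4.856

4.856


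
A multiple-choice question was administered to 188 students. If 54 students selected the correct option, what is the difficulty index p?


Item difficulty p = number correct / total examinees
p = 54 / 188
p = 0.2872

0.2872


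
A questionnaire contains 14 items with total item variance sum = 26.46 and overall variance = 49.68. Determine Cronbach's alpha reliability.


alpha = (k/(k-1)) * (1 - sum(si^2)/s_total^2)
= (14/13) * (1 - 26.46/49.68)
alpha = 0.5033

0.5033


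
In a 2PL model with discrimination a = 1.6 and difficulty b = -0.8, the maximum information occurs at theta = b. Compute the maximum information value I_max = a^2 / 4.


For 2PL, max info at theta = b = -0.8
I_max = a^2 / 4 = 1.6^2 / 4
= 2.56 / 4
I_max = 0.64

0.64


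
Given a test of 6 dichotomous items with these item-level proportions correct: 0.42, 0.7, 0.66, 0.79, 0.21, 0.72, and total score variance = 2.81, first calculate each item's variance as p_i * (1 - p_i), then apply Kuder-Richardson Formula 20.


For each item, compute p_i * q_i:
  Item 1: 0.42 * 0.58 = 0.2436
  Item 2: 0.7 * 0.3 = 0.21
  Item 3: 0.66 * 0.34 = 0.2244
  Item 4: 0.79 * 0.21 = 0.1659
  Item 5: 0.21 * 0.79 = 0.1659
  Item 6: 0.72 * 0.28 = 0.2016
Sum(p_i * q_i) = 0.2436 + 0.21 + 0.2244 + 0.1659 + 0.1659 + 0.2016 = 1.2114
KR-20 = (k/(k-1)) * (1 - Sum(p_i*q_i) / Var_total)
= (6/5) * (1 - 1.2114/2.81)
= 1.2 * 0.5689
KR-20 = 0.6827

0.6827


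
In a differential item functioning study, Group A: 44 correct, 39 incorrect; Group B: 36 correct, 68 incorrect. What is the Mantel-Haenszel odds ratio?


Odds_A = 44/39 = 1.1282
Odds_B = 36/68 = 0.5294
OR = Odds_A / Odds_B = 1.1282 / 0.5294
Exactly, OR = (44 * 68) / (39 * 36) = 2992 / 1404
OR = 2.1311

2.1311


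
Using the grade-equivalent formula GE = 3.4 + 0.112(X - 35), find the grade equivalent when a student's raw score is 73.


raw - median = 73 - 35 = 38
slope * diff = 0.112 * 38 = 4.256
GE = 3.4 + 4.256
GE = 7.656

7.656


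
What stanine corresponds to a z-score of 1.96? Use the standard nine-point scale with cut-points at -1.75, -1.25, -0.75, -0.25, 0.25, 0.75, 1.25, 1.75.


Stanine boundaries: [-1.75, -1.25, -0.75, -0.25, 0.25, 0.75, 1.25, 1.75]
z = 1.96
Check each boundary:
  z >= -1.75 -> could be stanine 2
  z >= -1.25 -> could be stanine 3
  z >= -0.75 -> could be stanine 4
  z >= -0.25 -> could be stanine 5
  z >= 0.25 -> could be stanine 6
  z >= 0.75 -> could be stanine 7
  z >= 1.25 -> could be stanine 8
  z >= 1.75 -> could be stanine 9
Highest qualifying boundary gives stanine = 9

9


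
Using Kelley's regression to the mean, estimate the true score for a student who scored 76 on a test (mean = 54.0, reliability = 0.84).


T_est = rxx * X + (1 - rxx) * mean
T_est = 0.84 * 76 + 0.16 * 54.0
T_est = 63.84 + 8.64
T_est = 72.48

72.48


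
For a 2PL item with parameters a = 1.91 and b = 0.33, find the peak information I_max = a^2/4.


For 2PL, max info at theta = b = 0.33
I_max = a^2 / 4 = 1.91^2 / 4
= 3.6481 / 4
I_max = 0.912

0.912


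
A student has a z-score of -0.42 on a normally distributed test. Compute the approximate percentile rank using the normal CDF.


CDF(z) = 0.5 * (1 + erf(z/sqrt(2)))
erf(-0.297) = -0.3255
CDF = 0.3372
Percentile rank = 0.3372 * 100 = 33.72

33.72


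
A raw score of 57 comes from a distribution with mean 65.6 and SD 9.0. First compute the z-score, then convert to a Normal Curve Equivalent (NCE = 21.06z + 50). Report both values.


z = (X - mean) / SD = (57 - 65.6) / 9.0
z = -8.6 / 9.0
z = -0.9556
NCE = NCE = 21.06z + 50
Carry z at full precision (z = -8.6 / 9.0) into the conversion:
NCE = 21.06 * (-8.6 / 9.0) + 50 = -181.116 / 9.0 + 50
NCE = -20.124 + 50
NCE = 29.876

29.876


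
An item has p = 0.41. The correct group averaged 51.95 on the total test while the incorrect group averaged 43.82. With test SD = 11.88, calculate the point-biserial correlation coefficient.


q = 1 - p = 0.59
rpb = ((M1 - M0) / SD) * sqrt(p * q)
rpb = ((51.95 - 43.82) / 11.88) * sqrt(0.41 * 0.59)
rpb = 0.3366

0.3366


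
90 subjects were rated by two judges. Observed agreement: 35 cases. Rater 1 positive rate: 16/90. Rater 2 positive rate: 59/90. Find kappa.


P_o = 35/90 = 0.388889
P_e = (16*59 + 74*31) / 8100 = 0.399753
kappa = (P_o - P_e) / (1 - P_e)
kappa = (0.388889 - 0.399753) / (1 - 0.399753)
kappa = -0.0181

-0.0181


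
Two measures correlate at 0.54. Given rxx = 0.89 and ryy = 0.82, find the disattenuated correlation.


r_corrected = rxy / sqrt(rxx * ryy)
= 0.54 / sqrt(0.89 * 0.82)
= 0.54 / sqrt(0.7298)
= 0.54 / 0.854283
r_corrected = 0.6321

0.6321


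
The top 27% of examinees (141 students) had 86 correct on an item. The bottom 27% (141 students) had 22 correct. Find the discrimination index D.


p_upper = 86/141 = 0.6099
p_lower = 22/141 = 0.156
D = 0.6099 - 0.156 = 0.4539

0.4539


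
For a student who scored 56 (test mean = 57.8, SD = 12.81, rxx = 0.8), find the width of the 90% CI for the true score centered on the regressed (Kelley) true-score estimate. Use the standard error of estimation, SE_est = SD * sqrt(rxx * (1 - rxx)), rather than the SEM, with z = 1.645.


True score estimate = 0.8*56 + 0.2*57.8 = 56.36
SE_est = SD * sqrt(rxx * (1 - rxx)) = 12.81 * sqrt(0.8 * 0.2) = 12.81 * sqrt(0.16) = 5.124
CI = T_est +/- z * SE_est, so width = 2 * z * SE_est = 2 * 1.645 * 5.124
Width = 16.858

16.858


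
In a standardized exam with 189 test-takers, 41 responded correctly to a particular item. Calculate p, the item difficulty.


Item difficulty p = number correct / total examinees
p = 41 / 189
p = 0.2169

0.2169


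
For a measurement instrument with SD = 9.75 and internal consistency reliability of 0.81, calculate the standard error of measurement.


SEM = SD * sqrt(1 - rxx)
SEM = 9.75 * sqrt(1 - 0.81)
SEM = 9.75 * sqrt(0.19) = 9.75 * 0.43589
SEM = 4.2499

4.2499


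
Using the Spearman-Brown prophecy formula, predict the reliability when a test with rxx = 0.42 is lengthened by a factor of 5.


r_new = (n * rxx) / (1 + (n-1) * rxx)
r_new = (5 * 0.42) / (1 + 4 * 0.42)
r_new = 2.1 / 2.68
r_new = 0.7836

0.7836


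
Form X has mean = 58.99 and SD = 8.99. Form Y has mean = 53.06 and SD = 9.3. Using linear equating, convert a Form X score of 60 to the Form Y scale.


slope = SD_Y / SD_X = 9.3 / 8.99 ~ 1.0345
intercept = mean_Y - slope * mean_X = 53.06 - (9.3 / 8.99) * 58.99 ~ -7.9641
Y = slope * X + intercept. To avoid rounding drift from the rounded slope/intercept, evaluate the equivalent form Y = mean_Y + SD_Y * (X - mean_X) / SD_X at full precision:
Y = 53.06 + 9.3 * (60 - 58.99) / 8.99
Y = 53.06 + 9.3 * 1.01 / 8.99
Y = 53.06 + 9.393 / 8.99
Y = 53.06 + 1.0448
Y = 54.1048

54.1048


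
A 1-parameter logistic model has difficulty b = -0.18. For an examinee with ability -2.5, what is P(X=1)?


theta - b = -2.5 - -0.18 = -2.32
exp(-(theta - b)) = exp(2.32) = 10.1757
P = 1 / (1 + 10.1757)
P = 0.0895

0.0895


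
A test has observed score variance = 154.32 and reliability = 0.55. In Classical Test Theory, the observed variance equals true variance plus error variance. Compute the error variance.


var_true = rxx * var_obs = 0.55 * 154.32 = 84.876
var_error = var_obs - var_true
var_error = 154.32 - 84.876
var_error = 69.444

69.444


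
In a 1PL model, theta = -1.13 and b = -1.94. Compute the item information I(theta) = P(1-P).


P = 1/(1+exp(-(-1.13--1.94))) = 0.6921
I = P*(1-P) = 0.6921 * 0.3079
I = 0.2131

0.2131


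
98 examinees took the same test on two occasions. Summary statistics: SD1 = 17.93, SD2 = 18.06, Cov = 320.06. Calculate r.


r = cov(X,Y) / (SD_X * SD_Y)
r = 320.06 / (17.93 * 18.06)
r = 320.06 / 323.8158
r = 0.9884

0.9884


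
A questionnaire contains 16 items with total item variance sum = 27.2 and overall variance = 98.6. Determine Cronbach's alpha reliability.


alpha = (k/(k-1)) * (1 - sum(si^2)/s_total^2)
= (16/15) * (1 - 27.2/98.6)
alpha = 0.7724

0.7724


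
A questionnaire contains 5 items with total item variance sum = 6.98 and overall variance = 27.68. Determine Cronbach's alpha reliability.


alpha = (k/(k-1)) * (1 - sum(si^2)/s_total^2)
= (5/4) * (1 - 6.98/27.68)
alpha = 0.9348

0.9348


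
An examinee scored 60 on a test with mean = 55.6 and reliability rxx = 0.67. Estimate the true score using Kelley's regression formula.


T_est = rxx * X + (1 - rxx) * mean
T_est = 0.67 * 60 + 0.33 * 55.6
T_est = 40.2 + 18.348
T_est = 58.548

58.548


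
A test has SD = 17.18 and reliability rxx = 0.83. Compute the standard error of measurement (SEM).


SEM = SD * sqrt(1 - rxx)
SEM = 17.18 * sqrt(1 - 0.83)
SEM = 17.18 * sqrt(0.17) = 17.18 * 0.412311
SEM = 7.0835

7.0835


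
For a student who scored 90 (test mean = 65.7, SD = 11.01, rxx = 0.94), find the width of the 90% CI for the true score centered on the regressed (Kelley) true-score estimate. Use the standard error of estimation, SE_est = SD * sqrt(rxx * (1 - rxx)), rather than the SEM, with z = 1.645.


True score estimate = 0.94*90 + 0.06*65.7 = 88.542
SE_est = SD * sqrt(rxx * (1 - rxx)) = 11.01 * sqrt(0.94 * 0.06) = 11.01 * sqrt(0.0564) = 2.61473
CI = T_est +/- z * SE_est, so width = 2 * z * SE_est = 2 * 1.645 * 2.61473
Width = 8.6025

8.6025


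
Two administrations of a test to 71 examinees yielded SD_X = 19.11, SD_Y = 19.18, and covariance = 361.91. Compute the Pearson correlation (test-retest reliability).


r = cov(X,Y) / (SD_X * SD_Y)
r = 361.91 / (19.11 * 19.18)
r = 361.91 / 366.5298
r = 0.9874

0.9874


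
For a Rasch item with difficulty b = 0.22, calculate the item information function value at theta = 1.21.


P = 1/(1+exp(-(1.21-0.22))) = 0.7291
I = P*(1-P) = 0.7291 * 0.2709
I = 0.1975

0.1975


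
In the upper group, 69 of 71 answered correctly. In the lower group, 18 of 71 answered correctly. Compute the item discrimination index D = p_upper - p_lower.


p_upper = 69/71 = 0.9718
p_lower = 18/71 = 0.2535
D = 0.9718 - 0.2535 = 0.7183

0.7183


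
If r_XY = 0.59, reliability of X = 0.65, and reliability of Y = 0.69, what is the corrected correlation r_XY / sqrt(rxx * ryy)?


r_corrected = rxy / sqrt(rxx * ryy)
= 0.59 / sqrt(0.65 * 0.69)
= 0.59 / sqrt(0.4485)
= 0.59 / 0.669701
r_corrected = 0.881

0.881


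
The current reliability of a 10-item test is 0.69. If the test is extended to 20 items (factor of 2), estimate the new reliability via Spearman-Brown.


r_new = (n * rxx) / (1 + (n-1) * rxx)
r_new = (2 * 0.69) / (1 + 1 * 0.69)
r_new = 1.38 / 1.69
r_new = 0.8166

0.8166


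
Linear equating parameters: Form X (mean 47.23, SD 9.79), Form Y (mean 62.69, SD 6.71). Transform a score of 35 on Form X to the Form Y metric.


slope = SD_Y / SD_X = 6.71 / 9.79 ~ 0.6854
intercept = mean_Y - slope * mean_X = 62.69 - (6.71 / 9.79) * 47.23 ~ 30.3189
Y = slope * X + intercept. To avoid rounding drift from the rounded slope/intercept, evaluate the equivalent form Y = mean_Y + SD_Y * (X - mean_X) / SD_X at full precision:
Y = 62.69 + 6.71 * (35 - 47.23) / 9.79
Y = 62.69 - 6.71 * 12.23 / 9.79
Y = 62.69 - 82.0633 / 9.79
Y = 62.69 - 8.3824
Y = 54.3076

54.3076


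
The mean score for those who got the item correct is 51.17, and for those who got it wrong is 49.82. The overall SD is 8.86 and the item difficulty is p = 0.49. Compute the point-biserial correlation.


q = 1 - p = 0.51
rpb = ((M1 - M0) / SD) * sqrt(p * q)
rpb = ((51.17 - 49.82) / 8.86) * sqrt(0.49 * 0.51)
rpb = 0.0762

0.0762


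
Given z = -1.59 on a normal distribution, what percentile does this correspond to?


CDF(z) = 0.5 * (1 + erf(z/sqrt(2)))
erf(-1.1243) = -0.8882
CDF = 0.0559
Percentile rank = 0.0559 * 100 = 5.59

5.59


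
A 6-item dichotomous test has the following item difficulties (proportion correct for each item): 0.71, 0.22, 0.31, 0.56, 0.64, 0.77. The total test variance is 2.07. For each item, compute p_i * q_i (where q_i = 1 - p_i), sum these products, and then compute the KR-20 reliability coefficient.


For each item, compute p_i * q_i:
  Item 1: 0.71 * 0.29 = 0.2059
  Item 2: 0.22 * 0.78 = 0.1716
  Item 3: 0.31 * 0.69 = 0.2139
  Item 4: 0.56 * 0.44 = 0.2464
  Item 5: 0.64 * 0.36 = 0.2304
  Item 6: 0.77 * 0.23 = 0.1771
Sum(p_i * q_i) = 0.2059 + 0.1716 + 0.2139 + 0.2464 + 0.2304 + 0.1771 = 1.2453
KR-20 = (k/(k-1)) * (1 - Sum(p_i*q_i) / Var_total)
= (6/5) * (1 - 1.2453/2.07)
= 1.2 * 0.3984
KR-20 = 0.4781

0.4781


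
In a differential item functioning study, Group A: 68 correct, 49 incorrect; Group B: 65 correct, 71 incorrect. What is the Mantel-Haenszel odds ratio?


Odds_A = 68/49 = 1.3878
Odds_B = 65/71 = 0.9155
OR = Odds_A / Odds_B = 1.3878 / 0.9155
Exactly, OR = (68 * 71) / (49 * 65) = 4828 / 3185
OR = 1.5159

1.5159


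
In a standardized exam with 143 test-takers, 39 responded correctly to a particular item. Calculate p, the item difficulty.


Item difficulty p = number correct / total examinees
p = 39 / 143
p = 0.2727

0.2727


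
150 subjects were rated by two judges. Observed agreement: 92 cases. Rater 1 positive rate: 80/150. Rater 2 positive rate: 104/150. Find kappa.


P_o = 92/150 = 0.613333
P_e = (80*104 + 70*46) / 22500 = 0.512889
kappa = (P_o - P_e) / (1 - P_e)
kappa = (0.613333 - 0.512889) / (1 - 0.512889)
kappa = 0.2062

0.2062


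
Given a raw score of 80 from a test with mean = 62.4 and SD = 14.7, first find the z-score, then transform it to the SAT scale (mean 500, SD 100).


z = (X - mean) / SD = (80 - 62.4) / 14.7
z = 17.6 / 14.7
z = 1.1973
SAT-scale = SAT = 500 + 100z
Carry z at full precision (z = 17.6 / 14.7) into the conversion:
SAT-scale = 500 + 100 * (17.6 / 14.7) = 500 + 1760 / 14.7
SAT-scale = 500 + 119.7279
SAT-scale = 619.7279

619.7279


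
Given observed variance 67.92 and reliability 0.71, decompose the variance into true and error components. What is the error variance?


var_true = rxx * var_obs = 0.71 * 67.92 = 48.2232
var_error = var_obs - var_true
var_error = 67.92 - 48.2232
var_error = 19.6968

19.6968


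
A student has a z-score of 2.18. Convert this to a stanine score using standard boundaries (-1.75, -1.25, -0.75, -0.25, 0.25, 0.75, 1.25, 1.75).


Stanine boundaries: [-1.75, -1.25, -0.75, -0.25, 0.25, 0.75, 1.25, 1.75]
z = 2.18
Check each boundary:
  z >= -1.75 -> could be stanine 2
  z >= -1.25 -> could be stanine 3
  z >= -0.75 -> could be stanine 4
  z >= -0.25 -> could be stanine 5
  z >= 0.25 -> could be stanine 6
  z >= 0.75 -> could be stanine 7
  z >= 1.25 -> could be stanine 8
  z >= 1.75 -> could be stanine 9
Highest qualifying boundary gives stanine = 9

9


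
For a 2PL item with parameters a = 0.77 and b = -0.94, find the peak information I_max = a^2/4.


For 2PL, max info at theta = b = -0.94
I_max = a^2 / 4 = 0.77^2 / 4
= 0.5929 / 4
I_max = 0.1482

0.1482


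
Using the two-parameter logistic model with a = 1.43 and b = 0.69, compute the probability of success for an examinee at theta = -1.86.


a*(theta - b) = 1.43 * (-1.86 - 0.69) = -3.6465
exp(--3.6465) = 38.3402
P = 1 / (1 + 38.3402)
P = 0.0254

0.0254


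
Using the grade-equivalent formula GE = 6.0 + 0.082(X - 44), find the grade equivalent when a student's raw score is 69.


raw - median = 69 - 44 = 25
slope * diff = 0.082 * 25 = 2.05
GE = 6.0 + 2.05
GE = 8.05

8.05


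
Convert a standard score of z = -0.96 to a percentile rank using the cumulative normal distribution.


CDF(z) = 0.5 * (1 + erf(z/sqrt(2)))
erf(-0.6788) = -0.6629
CDF = 0.1685
Percentile rank = 0.1685 * 100 = 16.85

16.85


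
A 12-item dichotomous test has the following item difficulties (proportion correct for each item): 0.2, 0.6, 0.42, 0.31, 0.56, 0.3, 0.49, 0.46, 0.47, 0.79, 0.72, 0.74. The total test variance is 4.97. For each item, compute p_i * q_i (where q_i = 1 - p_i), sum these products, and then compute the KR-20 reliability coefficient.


For each item, compute p_i * q_i:
  Item 1: 0.2 * 0.8 = 0.16
  Item 2: 0.6 * 0.4 = 0.24
  Item 3: 0.42 * 0.58 = 0.2436
  Item 4: 0.31 * 0.69 = 0.2139
  Item 5: 0.56 * 0.44 = 0.2464
  Item 6: 0.3 * 0.7 = 0.21
  Item 7: 0.49 * 0.51 = 0.2499
  Item 8: 0.46 * 0.54 = 0.2484
  Item 9: 0.47 * 0.53 = 0.2491
  Item 10: 0.79 * 0.21 = 0.1659
  Item 11: 0.72 * 0.28 = 0.2016
  Item 12: 0.74 * 0.26 = 0.1924
Sum(p_i * q_i) = 0.16 + 0.24 + 0.2436 + 0.2139 + 0.2464 + 0.21 + 0.2499 + 0.2484 + 0.2491 + 0.1659 + 0.2016 + 0.1924 = 2.6212
KR-20 = (k/(k-1)) * (1 - Sum(p_i*q_i) / Var_total)
= (12/11) * (1 - 2.6212/4.97)
= 1.0909 * 0.4726
KR-20 = 0.5156

0.5156


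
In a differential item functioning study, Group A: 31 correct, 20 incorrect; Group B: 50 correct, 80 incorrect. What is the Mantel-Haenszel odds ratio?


Odds_A = 31/20 = 1.55
Odds_B = 50/80 = 0.625
OR = Odds_A / Odds_B = 1.55 / 0.625
Exactly, OR = (31 * 80) / (20 * 50) = 2480 / 1000
OR = 2.48

2.48


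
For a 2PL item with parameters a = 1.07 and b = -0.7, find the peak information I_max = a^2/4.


For 2PL, max info at theta = b = -0.7
I_max = a^2 / 4 = 1.07^2 / 4
= 1.1449 / 4
I_max = 0.2862

0.2862


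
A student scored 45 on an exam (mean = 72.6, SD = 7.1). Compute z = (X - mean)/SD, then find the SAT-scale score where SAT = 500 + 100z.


z = (X - mean) / SD = (45 - 72.6) / 7.1
z = -27.6 / 7.1
z = -3.8873
SAT-scale = SAT = 500 + 100z
Carry z at full precision (z = -27.6 / 7.1) into the conversion:
SAT-scale = 500 + 100 * (-27.6 / 7.1) = 500 + -2760 / 7.1
SAT-scale = 500 + -388.7324
SAT-scale = 111.2676

111.2676


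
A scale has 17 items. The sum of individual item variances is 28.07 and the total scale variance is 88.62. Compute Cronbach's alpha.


alpha = (k/(k-1)) * (1 - sum(si^2)/s_total^2)
= (17/16) * (1 - 28.07/88.62)
alpha = 0.726

0.726


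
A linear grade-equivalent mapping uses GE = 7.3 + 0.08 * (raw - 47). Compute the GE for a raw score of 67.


raw - median = 67 - 47 = 20
slope * diff = 0.08 * 20 = 1.6
GE = 7.3 + 1.6
GE = 8.9

8.9


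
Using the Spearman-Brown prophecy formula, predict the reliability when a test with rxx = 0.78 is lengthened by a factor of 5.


r_new = (n * rxx) / (1 + (n-1) * rxx)
r_new = (5 * 0.78) / (1 + 4 * 0.78)
r_new = 3.9 / 4.12
r_new = 0.9466

0.9466


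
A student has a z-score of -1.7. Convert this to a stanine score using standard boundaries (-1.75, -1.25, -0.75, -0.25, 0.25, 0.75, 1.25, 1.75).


Stanine boundaries: [-1.75, -1.25, -0.75, -0.25, 0.25, 0.75, 1.25, 1.75]
z = -1.7
Check each boundary:
  z >= -1.75 -> could be stanine 2
  z < -1.25
  z < -0.75
  z < -0.25
  z < 0.25
  z < 0.75
  z < 1.25
  z < 1.75
Highest qualifying boundary gives stanine = 2

2


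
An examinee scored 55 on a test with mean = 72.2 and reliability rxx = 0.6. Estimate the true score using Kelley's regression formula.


T_est = rxx * X + (1 - rxx) * mean
T_est = 0.6 * 55 + 0.4 * 72.2
T_est = 33.0 + 28.88
T_est = 61.88

61.88


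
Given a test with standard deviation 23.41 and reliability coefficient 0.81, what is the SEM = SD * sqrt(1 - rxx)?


SEM = SD * sqrt(1 - rxx)
SEM = 23.41 * sqrt(1 - 0.81)
SEM = 23.41 * sqrt(0.19) = 23.41 * 0.43589
SEM = 10.2042

10.2042


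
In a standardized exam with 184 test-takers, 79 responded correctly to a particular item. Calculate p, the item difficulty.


Item difficulty p = number correct / total examinees
p = 79 / 184
p = 0.4293

0.4293


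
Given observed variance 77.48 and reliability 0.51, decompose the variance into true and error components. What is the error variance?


var_true = rxx * var_obs = 0.51 * 77.48 = 39.5148
var_error = var_obs - var_true
var_error = 77.48 - 39.5148
var_error = 37.9652

37.9652


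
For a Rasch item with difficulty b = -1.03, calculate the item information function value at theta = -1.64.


P = 1/(1+exp(-(-1.64--1.03))) = 0.3521
I = P*(1-P) = 0.3521 * 0.6479
I = 0.2281

0.2281


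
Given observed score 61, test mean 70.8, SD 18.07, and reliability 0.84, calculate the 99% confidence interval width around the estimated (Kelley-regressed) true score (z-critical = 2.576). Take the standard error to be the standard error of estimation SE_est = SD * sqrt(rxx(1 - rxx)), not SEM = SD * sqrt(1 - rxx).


True score estimate = 0.84*61 + 0.16*70.8 = 62.568
SE_est = SD * sqrt(rxx * (1 - rxx)) = 18.07 * sqrt(0.84 * 0.16) = 18.07 * sqrt(0.1344) = 6.624571
CI = T_est +/- z * SE_est, so width = 2 * z * SE_est = 2 * 2.576 * 6.624571
Width = 34.1298

34.1298


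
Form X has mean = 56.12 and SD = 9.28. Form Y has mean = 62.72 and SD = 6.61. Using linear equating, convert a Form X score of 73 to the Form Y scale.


slope = SD_Y / SD_X = 6.61 / 9.28 ~ 0.7123
intercept = mean_Y - slope * mean_X = 62.72 - (6.61 / 9.28) * 56.12 ~ 22.7466
Y = slope * X + intercept. To avoid rounding drift from the rounded slope/intercept, evaluate the equivalent form Y = mean_Y + SD_Y * (X - mean_X) / SD_X at full precision:
Y = 62.72 + 6.61 * (73 - 56.12) / 9.28
Y = 62.72 + 6.61 * 16.88 / 9.28
Y = 62.72 + 111.5768 / 9.28
Y = 62.72 + 12.0234
Y = 74.7434

74.7434


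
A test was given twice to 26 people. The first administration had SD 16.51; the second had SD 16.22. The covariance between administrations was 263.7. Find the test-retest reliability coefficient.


r = cov(X,Y) / (SD_X * SD_Y)
r = 263.7 / (16.51 * 16.22)
r = 263.7 / 267.7922
r = 0.9847

0.9847


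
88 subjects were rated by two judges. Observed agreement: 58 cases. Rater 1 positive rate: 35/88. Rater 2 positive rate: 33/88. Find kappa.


P_o = 58/88 = 0.659091
P_e = (35*33 + 53*55) / 7744 = 0.525568
kappa = (P_o - P_e) / (1 - P_e)
kappa = (0.659091 - 0.525568) / (1 - 0.525568)
kappa = 0.2814

0.2814


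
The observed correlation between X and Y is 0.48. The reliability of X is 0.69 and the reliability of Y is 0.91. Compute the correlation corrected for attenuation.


r_corrected = rxy / sqrt(rxx * ryy)
= 0.48 / sqrt(0.69 * 0.91)
= 0.48 / sqrt(0.6279)
= 0.48 / 0.792401
r_corrected = 0.6058

0.6058


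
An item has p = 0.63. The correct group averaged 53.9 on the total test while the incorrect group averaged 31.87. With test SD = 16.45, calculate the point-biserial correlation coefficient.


q = 1 - p = 0.37
rpb = ((M1 - M0) / SD) * sqrt(p * q)
rpb = ((53.9 - 31.87) / 16.45) * sqrt(0.63 * 0.37)
rpb = 0.6466

0.6466


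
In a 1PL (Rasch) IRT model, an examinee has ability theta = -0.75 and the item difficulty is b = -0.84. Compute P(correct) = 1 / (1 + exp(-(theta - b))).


theta - b = -0.75 - -0.84 = 0.09
exp(-(theta - b)) = exp(-0.09) = 0.9139
P = 1 / (1 + 0.9139)
P = 0.5225

0.5225


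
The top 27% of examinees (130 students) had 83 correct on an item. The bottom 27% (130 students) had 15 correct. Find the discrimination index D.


p_upper = 83/130 = 0.6385
p_lower = 15/130 = 0.1154
D = 0.6385 - 0.1154 = 0.5231

0.5231


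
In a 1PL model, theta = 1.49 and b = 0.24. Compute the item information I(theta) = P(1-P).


P = 1/(1+exp(-(1.49-0.24))) = 0.7773
I = P*(1-P) = 0.7773 * 0.2227
I = 0.1731

0.1731


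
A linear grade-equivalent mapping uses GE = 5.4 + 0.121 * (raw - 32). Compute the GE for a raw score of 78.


raw - median = 78 - 32 = 46
slope * diff = 0.121 * 46 = 5.566
GE = 5.4 + 5.566
GE = 10.966

10.966


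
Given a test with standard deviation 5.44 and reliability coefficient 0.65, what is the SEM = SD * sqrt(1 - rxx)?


SEM = SD * sqrt(1 - rxx)
SEM = 5.44 * sqrt(1 - 0.65)
SEM = 5.44 * sqrt(0.35) = 5.44 * 0.591608
SEM = 3.2183

3.2183


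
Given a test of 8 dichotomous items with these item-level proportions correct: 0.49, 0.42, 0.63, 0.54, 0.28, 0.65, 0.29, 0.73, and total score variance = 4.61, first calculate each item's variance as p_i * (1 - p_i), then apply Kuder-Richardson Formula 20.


For each item, compute p_i * q_i:
  Item 1: 0.49 * 0.51 = 0.2499
  Item 2: 0.42 * 0.58 = 0.2436
  Item 3: 0.63 * 0.37 = 0.2331
  Item 4: 0.54 * 0.46 = 0.2484
  Item 5: 0.28 * 0.72 = 0.2016
  Item 6: 0.65 * 0.35 = 0.2275
  Item 7: 0.29 * 0.71 = 0.2059
  Item 8: 0.73 * 0.27 = 0.1971
Sum(p_i * q_i) = 0.2499 + 0.2436 + 0.2331 + 0.2484 + 0.2016 + 0.2275 + 0.2059 + 0.1971 = 1.8071
KR-20 = (k/(k-1)) * (1 - Sum(p_i*q_i) / Var_total)
= (8/7) * (1 - 1.8071/4.61)
= 1.1429 * 0.608
KR-20 = 0.6949

0.6949


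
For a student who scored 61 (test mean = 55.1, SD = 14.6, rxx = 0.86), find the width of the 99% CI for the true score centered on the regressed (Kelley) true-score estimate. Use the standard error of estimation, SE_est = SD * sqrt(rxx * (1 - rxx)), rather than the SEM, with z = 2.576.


True score estimate = 0.86*61 + 0.14*55.1 = 60.174
SE_est = SD * sqrt(rxx * (1 - rxx)) = 14.6 * sqrt(0.86 * 0.14) = 14.6 * sqrt(0.1204) = 5.066011
CI = T_est +/- z * SE_est, so width = 2 * z * SE_est = 2 * 2.576 * 5.066011
Width = 26.1001

26.1001


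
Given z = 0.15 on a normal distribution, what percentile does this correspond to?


CDF(z) = 0.5 * (1 + erf(z/sqrt(2)))
erf(0.1061) = 0.1192
CDF = 0.5596
Percentile rank = 0.5596 * 100 = 55.96

55.96


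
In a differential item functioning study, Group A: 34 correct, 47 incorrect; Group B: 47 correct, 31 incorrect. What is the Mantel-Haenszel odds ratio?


Odds_A = 34/47 = 0.7234
Odds_B = 47/31 = 1.5161
OR = Odds_A / Odds_B = 0.7234 / 1.5161
Exactly, OR = (34 * 31) / (47 * 47) = 1054 / 2209
OR = 0.4771

0.4771


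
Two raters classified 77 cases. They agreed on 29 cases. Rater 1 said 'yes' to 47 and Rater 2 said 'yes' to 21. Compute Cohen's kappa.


P_o = 29/77 = 0.376623
P_e = (47*21 + 30*56) / 5929 = 0.449823
kappa = (P_o - P_e) / (1 - P_e)
kappa = (0.376623 - 0.449823) / (1 - 0.449823)
kappa = -0.133

-0.133


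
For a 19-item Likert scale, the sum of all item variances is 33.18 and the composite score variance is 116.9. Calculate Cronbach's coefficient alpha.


alpha = (k/(k-1)) * (1 - sum(si^2)/s_total^2)
= (19/18) * (1 - 33.18/116.9)
alpha = 0.756

0.756


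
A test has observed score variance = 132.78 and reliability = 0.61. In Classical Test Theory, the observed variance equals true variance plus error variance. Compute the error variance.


var_true = rxx * var_obs = 0.61 * 132.78 = 80.9958
var_error = var_obs - var_true
var_error = 132.78 - 80.9958
var_error = 51.7842

51.7842


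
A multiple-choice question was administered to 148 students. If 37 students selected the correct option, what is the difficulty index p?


Item difficulty p = number correct / total examinees
p = 37 / 148
p = 0.25

0.25


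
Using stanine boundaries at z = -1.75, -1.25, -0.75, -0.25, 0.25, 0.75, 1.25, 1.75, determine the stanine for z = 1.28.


Stanine boundaries: [-1.75, -1.25, -0.75, -0.25, 0.25, 0.75, 1.25, 1.75]
z = 1.28
Check each boundary:
  z >= -1.75 -> could be stanine 2
  z >= -1.25 -> could be stanine 3
  z >= -0.75 -> could be stanine 4
  z >= -0.25 -> could be stanine 5
  z >= 0.25 -> could be stanine 6
  z >= 0.75 -> could be stanine 7
  z >= 1.25 -> could be stanine 8
  z < 1.75
Highest qualifying boundary gives stanine = 8

8


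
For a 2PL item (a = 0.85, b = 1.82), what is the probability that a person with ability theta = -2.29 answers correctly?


a*(theta - b) = 0.85 * (-2.29 - 1.82) = -3.4935
exp(--3.4935) = 32.9009
P = 1 / (1 + 32.9009)
P = 0.0295

0.0295


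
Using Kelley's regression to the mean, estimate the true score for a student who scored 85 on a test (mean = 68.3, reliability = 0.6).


T_est = rxx * X + (1 - rxx) * mean
T_est = 0.6 * 85 + 0.4 * 68.3
T_est = 51.0 + 27.32
T_est = 78.32

78.32


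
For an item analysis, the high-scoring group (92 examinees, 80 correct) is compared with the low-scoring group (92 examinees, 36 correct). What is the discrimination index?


p_upper = 80/92 = 0.8696
p_lower = 36/92 = 0.3913
D = 0.8696 - 0.3913 = 0.4783

0.4783


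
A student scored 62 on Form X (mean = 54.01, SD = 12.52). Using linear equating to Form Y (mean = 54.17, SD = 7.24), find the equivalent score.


slope = SD_Y / SD_X = 7.24 / 12.52 ~ 0.5783
intercept = mean_Y - slope * mean_X = 54.17 - (7.24 / 12.52) * 54.01 ~ 22.9374
Y = slope * X + intercept. To avoid rounding drift from the rounded slope/intercept, evaluate the equivalent form Y = mean_Y + SD_Y * (X - mean_X) / SD_X at full precision:
Y = 54.17 + 7.24 * (62 - 54.01) / 12.52
Y = 54.17 + 7.24 * 7.99 / 12.52
Y = 54.17 + 57.8476 / 12.52
Y = 54.17 + 4.6204
Y = 58.7904

58.7904


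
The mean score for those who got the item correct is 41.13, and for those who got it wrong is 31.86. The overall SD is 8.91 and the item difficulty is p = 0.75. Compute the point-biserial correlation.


q = 1 - p = 0.25
rpb = ((M1 - M0) / SD) * sqrt(p * q)
rpb = ((41.13 - 31.86) / 8.91) * sqrt(0.75 * 0.25)
rpb = 0.4505

0.4505


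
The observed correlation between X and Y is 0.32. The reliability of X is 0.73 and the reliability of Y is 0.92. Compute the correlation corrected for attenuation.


r_corrected = rxy / sqrt(rxx * ryy)
= 0.32 / sqrt(0.73 * 0.92)
= 0.32 / sqrt(0.6716)
= 0.32 / 0.819512
r_corrected = 0.3905

0.3905


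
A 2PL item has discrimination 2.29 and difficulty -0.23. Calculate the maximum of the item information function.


For 2PL, max info at theta = b = -0.23
I_max = a^2 / 4 = 2.29^2 / 4
= 5.2441 / 4
I_max = 1.311

1.311


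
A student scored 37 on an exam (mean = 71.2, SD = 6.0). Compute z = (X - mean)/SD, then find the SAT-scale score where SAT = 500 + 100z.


z = (X - mean) / SD = (37 - 71.2) / 6.0
z = -34.2 / 6.0
z = -5.7
SAT-scale = SAT = 500 + 100z
Carry z at full precision (z = -34.2 / 6.0) into the conversion:
SAT-scale = 500 + 100 * (-34.2 / 6.0) = 500 + -3420 / 6.0
SAT-scale = 500 + -570.0
SAT-scale = -70.0

-70.0
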